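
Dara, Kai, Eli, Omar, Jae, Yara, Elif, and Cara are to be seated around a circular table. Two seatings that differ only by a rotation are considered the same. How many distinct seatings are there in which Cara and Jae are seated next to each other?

Glue Cara and Jae into a block (2 internal orders). Seating 7 units around a circle gives (6)! arrangements.
So 2 × (6)! = 2 × 720 = 1440.

1440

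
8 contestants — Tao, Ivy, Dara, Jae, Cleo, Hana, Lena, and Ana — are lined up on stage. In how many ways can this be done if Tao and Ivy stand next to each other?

10080

Glue Tao and Ivy into one block (2 internal orders), leaving 7 units to arrange in a row.
So the count is 2·(7)! = 10080.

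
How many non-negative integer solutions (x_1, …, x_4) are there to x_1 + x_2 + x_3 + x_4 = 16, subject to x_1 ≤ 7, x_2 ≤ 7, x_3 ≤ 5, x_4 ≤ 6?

Without the upper bounds there are C(19,3) = 969 ways to split 16 among 4 variables.
Subtract solutions that violate a single cap (substitute x_i' = x_i − (cap_i+1)): x_1 ≥ 8 gives C(11,3) = 165; x_2 ≥ 8 gives C(11,3) = 165; x_3 ≥ 6 gives C(13,3) = 286; x_4 ≥ 7 gives C(12,3) = 220. Together 836.
Add back pairs where two caps are both exceeded: 1 + 10 + 4 + 10 + 4 + 20 = 49.
By inclusion–exclusion the count is 969 − 836 + 49 = 182.

182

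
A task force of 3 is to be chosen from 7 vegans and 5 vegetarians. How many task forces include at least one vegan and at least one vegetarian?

With no constraint there are C(12,3) = 220 possible selections.
Selections missing a whole group: no vegans → C(5,3) = 10; no vegetarians → C(7,3) = 35.
Both groups omitted at once is impossible, so 220 − 45 = 175.

175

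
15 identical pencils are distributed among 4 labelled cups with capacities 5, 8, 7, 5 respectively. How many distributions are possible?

202

Without the upper bounds there are C(18,3) = 816 ways to split 15 among 4 cups.
Subtract solutions that violate a single cap (substitute x_i' = x_i − (cap_i+1)): x_1 ≥ 6 gives C(12,3) = 220; x_2 ≥ 9 gives C(9,3) = 84; x_3 ≥ 8 gives C(10,3) = 120; x_4 ≥ 6 gives C(12,3) = 220. Together 644.
Add back pairs where two caps are both exceeded: 1 + 4 + 20 + 0 + 1 + 4 = 30.
By inclusion–exclusion the count is 816 − 644 + 30 = 202.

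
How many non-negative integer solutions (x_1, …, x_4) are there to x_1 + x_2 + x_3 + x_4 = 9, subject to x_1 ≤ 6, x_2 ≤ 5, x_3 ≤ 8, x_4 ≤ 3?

133

By stars and bars, unrestricted non-negative solutions to x_1+…+x_4 = 9 number C(9+3,3) = 220.
Subtract solutions that violate a single cap (substitute x_i' = x_i − (cap_i+1)): x_1 ≥ 7 gives C(5,3) = 10; x_2 ≥ 6 gives C(6,3) = 20; x_3 ≥ 9 gives C(3,3) = 1; x_4 ≥ 4 gives C(8,3) = 56. Together 87.
No two caps can be exceeded simultaneously, so the pair terms are all 0.
By inclusion–exclusion the count is 220 − 87 + 0 = 133.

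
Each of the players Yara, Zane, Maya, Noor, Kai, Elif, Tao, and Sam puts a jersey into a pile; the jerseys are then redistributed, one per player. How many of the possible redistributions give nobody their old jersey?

Let Aᵢ be the assignments in which player i gets their old jersey. We want the size of the complement of A₁∪…∪A_8.
By inclusion–exclusion this is Σ_{j=0}^{8} (−1)^j C(8,j)·(8−j)!.
Computing: 40320 − 40320 + 20160 − 6720 + 1680 − 336 + 56 − 8 + 1 = 14833.

14833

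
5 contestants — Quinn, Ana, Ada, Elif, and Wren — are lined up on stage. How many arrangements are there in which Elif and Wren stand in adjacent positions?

Place the 3 others and the Elif-Wren pair as 4 objects in a line; the pair has 2 internal arrangements.
That gives 2 × 4! = 2 × 24 = 48.

48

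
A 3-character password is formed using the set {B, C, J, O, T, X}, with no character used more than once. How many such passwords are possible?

With no repetition, fill the 3 characters in order: 6 choices, then 5, down to 4.
That product is 6 × 5 × 4 = 120.

120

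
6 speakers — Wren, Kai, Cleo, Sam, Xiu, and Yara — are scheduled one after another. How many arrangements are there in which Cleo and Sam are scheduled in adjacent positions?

Glue Cleo and Sam into one block (2 internal orders), leaving 5 units to arrange in a row.
That gives 2 × 5! = 2 × 120 = 240.

240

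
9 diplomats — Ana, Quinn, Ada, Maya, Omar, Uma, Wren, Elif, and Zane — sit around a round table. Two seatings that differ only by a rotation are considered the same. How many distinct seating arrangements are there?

40320

Around a circle, 9 distinct people have 9!/9 = (8)! = 40320 rotationally distinct seatings.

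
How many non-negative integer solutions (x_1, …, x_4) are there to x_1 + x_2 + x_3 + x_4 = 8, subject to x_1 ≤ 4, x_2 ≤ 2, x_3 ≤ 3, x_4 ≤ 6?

Ignoring the caps, the number of non-negative solutions to x_1+…+x_4 = 8 is C(11,3) = 165.
Subtract solutions that violate a single cap (substitute x_i' = x_i − (cap_i+1)): x_1 ≥ 5 gives C(6,3) = 20; x_2 ≥ 3 gives C(8,3) = 56; x_3 ≥ 4 gives C(7,3) = 35; x_4 ≥ 7 gives C(4,3) = 4. Together 115.
Add back pairs where two caps are both exceeded: 1 + 0 + 0 + 4 + 0 + 0 = 5.
By inclusion–exclusion the count is 165 − 115 + 5 = 55.

55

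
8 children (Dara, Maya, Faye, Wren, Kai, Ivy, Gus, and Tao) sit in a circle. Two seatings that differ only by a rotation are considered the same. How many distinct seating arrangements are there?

Around a circle, 8 distinct people have 8!/8 = (7)! = 5040 rotationally distinct seatings.

5040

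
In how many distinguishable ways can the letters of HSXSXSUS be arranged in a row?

Letter multiplicities in HSXSXSUS: H×1, S×4, U×1, X×2.
Dividing 8! = 40320 by 4!·2! = 48 for the repeated letters gives 840.

840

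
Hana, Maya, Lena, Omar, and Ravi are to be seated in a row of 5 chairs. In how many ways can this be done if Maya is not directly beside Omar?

72

Of the 5! = 120 arrangements, those with Maya and Omar adjacent number 2 × 4! = 48 (treat the pair as a block with 2 internal orders).
So 120 − 48 = 72 arrangements keep them apart.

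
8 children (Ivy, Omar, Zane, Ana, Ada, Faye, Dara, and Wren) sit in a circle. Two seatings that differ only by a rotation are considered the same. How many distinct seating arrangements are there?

Fix one person's seat to break rotational symmetry; the remaining 7 people can be arranged in (7)! = 5040 ways.

5040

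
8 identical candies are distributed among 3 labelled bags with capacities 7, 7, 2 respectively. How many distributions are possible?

By stars and bars, unrestricted non-negative solutions to x_1+…+x_3 = 8 number C(8+2,2) = 45.
Subtract solutions that violate a single cap (substitute x_i' = x_i − (cap_i+1)): x_1 ≥ 8 gives C(2,2) = 1; x_2 ≥ 8 gives C(2,2) = 1; x_3 ≥ 3 gives C(7,2) = 21. Together 23.
No two caps can be exceeded simultaneously, so the pair terms are all 0.
By inclusion–exclusion the count is 45 − 23 + 0 = 22.

22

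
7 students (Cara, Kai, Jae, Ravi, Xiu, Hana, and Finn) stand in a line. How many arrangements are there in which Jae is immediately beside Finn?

Treat {Jae, Finn} as a single unit. There are 6 units to order, and the pair itself can be ordered 2 ways.
So the count is 2·(6)! = 1440.

1440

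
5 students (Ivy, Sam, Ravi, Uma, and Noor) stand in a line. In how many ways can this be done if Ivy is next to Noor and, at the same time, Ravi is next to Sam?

Treat {Ivy,Noor} as one block (2 orders) and {Ravi,Sam} as another (2 orders).
That leaves 3 units to arrange: 2 × 2 × 3! = 4 × 6 = 24.

24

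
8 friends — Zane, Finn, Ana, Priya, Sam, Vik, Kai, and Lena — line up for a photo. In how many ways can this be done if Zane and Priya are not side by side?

30240

Of the 8! = 40320 arrangements, those with Zane and Priya adjacent number 2 × 7! = 10080 (treat the pair as a block with 2 internal orders).
So 40320 − 10080 = 30240 arrangements keep them apart.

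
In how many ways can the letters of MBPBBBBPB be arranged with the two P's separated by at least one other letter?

There are 9!/(6!·2!) = 252 arrangements of MBPBBBBPB in total.
If the two P's are adjacent, glue them into one block, leaving 8 items to arrange: (8)!/(6!) = 56 ways.
Hence 252 − 56 = 196.

196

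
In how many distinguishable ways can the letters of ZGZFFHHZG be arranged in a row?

7560

The 9 letters of ZGZFFHHZG have repeats: F appearing twice, G appearing twice, H appearing twice, and Z appearing 3 times.
The number of distinct arrangements is 9!/(3!·2!·2!·2!) = 362880/48 = 7560.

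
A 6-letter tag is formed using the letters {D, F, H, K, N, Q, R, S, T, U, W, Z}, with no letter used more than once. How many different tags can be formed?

665280

With no repetition, fill the 6 letters in order: 12 choices, then 11, down to 7.
That product is 12 × 11 × 10 × 9 × 8 × 7 = 665280.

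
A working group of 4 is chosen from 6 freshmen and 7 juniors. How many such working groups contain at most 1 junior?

Split by how many juniors are chosen (0 through 1).
Sum: C(7,0)·C(6,4) + C(7,1)·C(6,3) = 15 + 140 = 155.

155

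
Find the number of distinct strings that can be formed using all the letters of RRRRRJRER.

72

RRRRRJRER has 9 letters with R appearing 7 times.
So there are 9! / (7!) = 72 distinguishable arrangements.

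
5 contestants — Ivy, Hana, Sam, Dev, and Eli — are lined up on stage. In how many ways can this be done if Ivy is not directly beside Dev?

There are 5! = 120 arrangements in all. If Ivy and Dev are adjacent, merging them into one block gives 2·(4)! = 48 arrangements.
Complementary counting: 120 − 48 = 72.

72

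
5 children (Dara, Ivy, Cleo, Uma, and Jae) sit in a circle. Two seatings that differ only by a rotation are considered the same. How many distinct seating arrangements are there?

24

Seat Dara anywhere (absorbing the rotational symmetry), then permute the other 4: (4)! = 24.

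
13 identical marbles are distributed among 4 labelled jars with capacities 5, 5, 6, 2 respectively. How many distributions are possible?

Without the upper bounds there are C(16,3) = 560 ways to split 13 among 4 jars.
Subtract solutions that violate a single cap (substitute x_i' = x_i − (cap_i+1)): x_1 ≥ 6 gives C(10,3) = 120; x_2 ≥ 6 gives C(10,3) = 120; x_3 ≥ 7 gives C(9,3) = 84; x_4 ≥ 3 gives C(13,3) = 286. Together 610.
Add back pairs where two caps are both exceeded: 4 + 1 + 35 + 1 + 35 + 20 = 96.
By inclusion–exclusion the count is 560 − 610 + 96 = 46.

46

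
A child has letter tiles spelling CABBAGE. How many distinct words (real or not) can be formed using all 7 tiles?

1260

The 7 letters of CABBAGE have repeats: A appearing twice and B appearing twice.
The number of distinct arrangements is 7!/(2!·2!) = 5040/4 = 1260.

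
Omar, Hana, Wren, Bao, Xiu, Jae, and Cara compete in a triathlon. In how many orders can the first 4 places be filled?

840

This is an ordered selection of 4 from 7: P(7,4).
That gives 7 × 6 × 5 × 4 = 840.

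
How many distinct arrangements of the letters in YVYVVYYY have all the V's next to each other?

Treat the 3 copies of V as a single block. The multiset to arrange is then {VVV, Y, Y, Y, Y, Y}, 6 items in all.
That gives (6)!/(5!) = 6 arrangements.

6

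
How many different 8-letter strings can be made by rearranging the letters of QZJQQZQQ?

168

QZJQQZQQ has 8 letters with Q appearing 5 times and Z appearing twice.
Dividing 8! = 40320 by 5!·2! = 240 for the repeated letters gives 168.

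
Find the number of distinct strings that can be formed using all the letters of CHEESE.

CHEESE has 6 letters with E appearing 3 times.
The number of distinct arrangements is 6!/(3!) = 720/6 = 120.

120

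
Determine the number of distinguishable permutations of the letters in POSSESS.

210

POSSESS has 7 letters with S appearing 4 times.
Dividing 7! = 5040 by 4! = 24 for the repeated letters gives 210.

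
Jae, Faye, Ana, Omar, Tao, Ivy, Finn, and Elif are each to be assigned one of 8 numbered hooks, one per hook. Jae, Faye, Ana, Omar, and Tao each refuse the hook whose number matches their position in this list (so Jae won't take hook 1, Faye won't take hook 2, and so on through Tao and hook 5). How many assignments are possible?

21234

Let Aᵢ (for 1 ≤ i ≤ 5) be the placements that put person i in their forbidden hook. Any j of these fix j positions, leaving (8−j)! ways to fill the rest, and there are C(5,j) ways to pick which j.
By inclusion–exclusion, the number of valid placements is Σ_{j=0}^{5} (−1)^j C(5,j)·(8−j)!.
Computing: 40320 − 25200 + 7200 − 1200 + 120 − 6 = 21234.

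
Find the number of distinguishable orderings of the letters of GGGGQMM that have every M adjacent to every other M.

Treat the 2 copies of M as a single block. The multiset to arrange is then {MM, G, G, G, G, Q}, 6 items in all.
That gives (6)!/(4!) = 30 arrangements.

30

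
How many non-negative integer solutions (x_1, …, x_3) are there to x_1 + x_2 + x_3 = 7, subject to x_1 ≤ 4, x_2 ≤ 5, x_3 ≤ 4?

21

By stars and bars, unrestricted non-negative solutions to x_1+…+x_3 = 7 number C(7+2,2) = 36.
Subtract solutions that violate a single cap (substitute x_i' = x_i − (cap_i+1)): x_1 ≥ 5 gives C(4,2) = 6; x_2 ≥ 6 gives C(3,2) = 3; x_3 ≥ 5 gives C(4,2) = 6. Together 15.
No two caps can be exceeded simultaneously, so the pair terms are all 0.
By inclusion–exclusion the count is 36 − 15 + 0 = 21.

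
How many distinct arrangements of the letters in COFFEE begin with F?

Fix F in the first position and arrange the remaining 5 letters.
Those 5 letters have E appearing twice, giving (5)!/(2!) = 60.

60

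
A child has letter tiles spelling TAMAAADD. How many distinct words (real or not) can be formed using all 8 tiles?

The 8 letters of TAMAAADD have repeats: A appearing 4 times and D appearing twice.
So there are 8! / (4!·2!) = 840 distinguishable arrangements.

840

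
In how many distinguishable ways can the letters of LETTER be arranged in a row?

LETTER has 6 letters with E appearing twice and T appearing twice.
The number of distinct arrangements is 6!/(2!·2!) = 720/4 = 180.

180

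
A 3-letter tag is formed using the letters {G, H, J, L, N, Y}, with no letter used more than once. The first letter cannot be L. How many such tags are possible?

100

The first letter has 6−1 = 5 choices (anything except L).
The remaining 2 letters are filled from the other 5 symbols without repetition: 5 × 4 = 20.
Total: 5 × 20 = 100.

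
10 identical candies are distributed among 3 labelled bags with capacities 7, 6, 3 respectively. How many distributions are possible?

22

Ignoring the caps, the number of non-negative solutions to x_1+…+x_3 = 10 is C(12,2) = 66.
Subtract solutions that violate a single cap (substitute x_i' = x_i − (cap_i+1)): x_1 ≥ 8 gives C(4,2) = 6; x_2 ≥ 7 gives C(5,2) = 10; x_3 ≥ 4 gives C(8,2) = 28. Together 44.
No two caps can be exceeded simultaneously, so the pair terms are all 0.
By inclusion–exclusion the count is 66 − 44 + 0 = 22.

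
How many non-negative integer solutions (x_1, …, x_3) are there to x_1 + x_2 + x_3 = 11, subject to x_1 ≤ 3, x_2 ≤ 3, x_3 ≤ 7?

6

Ignoring the caps, the number of non-negative solutions to x_1+…+x_3 = 11 is C(13,2) = 78.
Subtract solutions that violate a single cap (substitute x_i' = x_i − (cap_i+1)): x_1 ≥ 4 gives C(9,2) = 36; x_2 ≥ 4 gives C(9,2) = 36; x_3 ≥ 8 gives C(5,2) = 10. Together 82.
Add back pairs where two caps are both exceeded: 10 + 0 + 0 = 10.
By inclusion–exclusion the count is 78 − 82 + 10 = 6.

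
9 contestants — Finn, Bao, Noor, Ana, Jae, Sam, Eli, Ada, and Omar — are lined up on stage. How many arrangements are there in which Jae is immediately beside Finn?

80640

Glue Jae and Finn into one block (2 internal orders), leaving 8 units to arrange in a row.
That gives 2 × 8! = 2 × 40320 = 80640.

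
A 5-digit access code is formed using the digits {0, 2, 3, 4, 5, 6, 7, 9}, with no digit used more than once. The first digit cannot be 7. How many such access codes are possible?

The first digit has 8−1 = 7 choices (anything except 7).
The remaining 4 digits are filled from the other 7 symbols without repetition: 7 × 6 × 5 × 4 = 840.
Total: 7 × 840 = 5880.

5880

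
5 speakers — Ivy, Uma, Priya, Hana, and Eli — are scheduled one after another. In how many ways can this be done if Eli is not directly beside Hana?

There are 5! = 120 arrangements in all. If Eli and Hana are adjacent, merging them into one block gives 2·(4)! = 48 arrangements.
So 120 − 48 = 72 arrangements keep them apart.

72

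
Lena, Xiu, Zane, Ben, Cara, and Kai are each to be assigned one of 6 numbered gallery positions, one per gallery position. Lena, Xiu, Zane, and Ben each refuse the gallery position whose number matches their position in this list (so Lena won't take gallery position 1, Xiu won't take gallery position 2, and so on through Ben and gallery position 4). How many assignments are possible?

Let Aᵢ (for 1 ≤ i ≤ 4) be the placements that put person i in their forbidden gallery position. Any j of these fix j positions, leaving (6−j)! ways to fill the rest, and there are C(4,j) ways to pick which j.
By inclusion–exclusion, the number of valid placements is Σ_{j=0}^{4} (−1)^j C(4,j)·(6−j)!.
Computing: 720 − 480 + 144 − 24 + 2 = 362.

362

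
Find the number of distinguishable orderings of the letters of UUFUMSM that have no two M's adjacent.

Total arrangements of UUFUMSM: 7!/(3!·2!) = 420.
Arrangements with the M's together: treat MM as one letter, giving (6)!/(3!) = 120.
Subtracting, 420 − 120 = 300 arrangements keep the M's apart.

300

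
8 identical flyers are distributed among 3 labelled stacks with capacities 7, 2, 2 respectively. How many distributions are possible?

8

By stars and bars, unrestricted non-negative solutions to x_1+…+x_3 = 8 number C(8+2,2) = 45.
Subtract solutions that violate a single cap (substitute x_i' = x_i − (cap_i+1)): x_1 ≥ 8 gives C(2,2) = 1; x_2 ≥ 3 gives C(7,2) = 21; x_3 ≥ 3 gives C(7,2) = 21. Together 43.
Add back pairs where two caps are both exceeded: 0 + 0 + 6 = 6.
By inclusion–exclusion the count is 45 − 43 + 6 = 8.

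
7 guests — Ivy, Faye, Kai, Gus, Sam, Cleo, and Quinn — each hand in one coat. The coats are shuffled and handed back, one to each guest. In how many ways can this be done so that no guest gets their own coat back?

Let Aᵢ be the assignments in which guest i gets their own coat. We want the size of the complement of A₁∪…∪A_7.
By inclusion–exclusion this is Σ_{j=0}^{7} (−1)^j C(7,j)·(7−j)!.
Computing: 5040 − 5040 + 2520 − 840 + 210 − 42 + 7 − 1 = 1854.

1854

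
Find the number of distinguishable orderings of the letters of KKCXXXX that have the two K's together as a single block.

30

Treat the 2 copies of K as a single block. The multiset to arrange is then {KK, C, X, X, X, X}, 6 items in all.
That gives (6)!/(4!) = 30 arrangements.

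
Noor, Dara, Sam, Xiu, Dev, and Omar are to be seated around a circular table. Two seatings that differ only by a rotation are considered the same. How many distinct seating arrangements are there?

Seat Noor anywhere (absorbing the rotational symmetry), then permute the other 5: (5)! = 120.

120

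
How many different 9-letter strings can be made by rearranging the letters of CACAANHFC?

Letter multiplicities in CACAANHFC: A×3, C×3, F×1, H×1, N×1.
Dividing 9! = 362880 by 3!·3! = 36 for the repeated letters gives 10080.

10080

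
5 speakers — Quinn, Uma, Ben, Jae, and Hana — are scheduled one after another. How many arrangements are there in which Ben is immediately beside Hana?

48

Place the 3 others and the Ben-Hana pair as 4 objects in a line; the pair has 2 internal arrangements.
So the count is 2·(4)! = 48.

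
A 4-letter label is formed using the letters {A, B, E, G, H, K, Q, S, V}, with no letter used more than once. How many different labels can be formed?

With no repetition, fill the 4 letters in order: 9 choices, then 8, down to 6.
That product is 9 × 8 × 7 × 6 = 3024.

3024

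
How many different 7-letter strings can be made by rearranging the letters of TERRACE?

1260

Letter multiplicities in TERRACE: A×1, C×1, E×2, R×2, T×1.
So there are 7! / (2!·2!) = 1260 distinguishable arrangements.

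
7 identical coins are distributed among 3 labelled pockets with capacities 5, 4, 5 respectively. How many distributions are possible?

Without the upper bounds there are C(9,2) = 36 ways to split 7 among 3 pockets.
Subtract solutions that violate a single cap (substitute x_i' = x_i − (cap_i+1)): x_1 ≥ 6 gives C(3,2) = 3; x_2 ≥ 5 gives C(4,2) = 6; x_3 ≥ 6 gives C(3,2) = 3. Together 12.
No two caps can be exceeded simultaneously, so the pair terms are all 0.
By inclusion–exclusion the count is 36 − 12 + 0 = 24.

24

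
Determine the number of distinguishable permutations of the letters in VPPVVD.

60

VPPVVD has 6 letters with P appearing twice and V appearing 3 times.
The number of distinct arrangements is 6!/(3!·2!) = 720/12 = 60.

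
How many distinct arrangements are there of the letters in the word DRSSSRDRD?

DRSSSRDRD has 9 letters with D appearing 3 times, R appearing 3 times, and S appearing 3 times.
The number of distinct arrangements is 9!/(3!·3!·3!) = 362880/216 = 1680.

1680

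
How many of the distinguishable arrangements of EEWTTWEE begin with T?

105

With the first slot taken by T, it remains to arrange the other 7 letters (EEWTWEE).
Those 7 letters have E appearing 4 times and W appearing twice, giving (7)!/(4!·2!) = 105.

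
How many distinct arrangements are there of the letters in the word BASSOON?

BASSOON has 7 letters with O appearing twice and S appearing twice.
The number of distinct arrangements is 7!/(2!·2!) = 5040/4 = 1260.

1260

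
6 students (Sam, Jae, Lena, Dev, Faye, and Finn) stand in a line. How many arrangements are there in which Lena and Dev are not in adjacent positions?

There are 6! = 720 arrangements in all. If Lena and Dev are adjacent, merging them into one block gives 2·(5)! = 240 arrangements.
So 720 − 240 = 480 arrangements keep them apart.

480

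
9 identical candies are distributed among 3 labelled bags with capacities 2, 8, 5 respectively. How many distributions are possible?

Ignoring the caps, the number of non-negative solutions to x_1+…+x_3 = 9 is C(11,2) = 55.
Subtract solutions that violate a single cap (substitute x_i' = x_i − (cap_i+1)): x_1 ≥ 3 gives C(8,2) = 28; x_2 ≥ 9 gives C(2,2) = 1; x_3 ≥ 6 gives C(5,2) = 10. Together 39.
Add back pairs where two caps are both exceeded: 0 + 1 + 0 = 1.
By inclusion–exclusion the count is 55 − 39 + 1 = 17.

17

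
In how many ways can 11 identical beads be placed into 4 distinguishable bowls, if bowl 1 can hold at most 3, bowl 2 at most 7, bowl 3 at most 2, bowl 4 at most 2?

Without the upper bounds there are C(14,3) = 364 ways to split 11 among 4 bowls.
Subtract solutions that violate a single cap (substitute x_i' = x_i − (cap_i+1)): x_1 ≥ 4 gives C(10,3) = 120; x_2 ≥ 8 gives C(6,3) = 20; x_3 ≥ 3 gives C(11,3) = 165; x_4 ≥ 3 gives C(11,3) = 165. Together 470.
Add back pairs where two caps are both exceeded: 0 + 35 + 35 + 1 + 1 + 56 = 128.
Subtract triples: 0 + 0 + 4 + 0 = 4.
By inclusion–exclusion the count is 364 − 470 + 128 − 4 = 18.

18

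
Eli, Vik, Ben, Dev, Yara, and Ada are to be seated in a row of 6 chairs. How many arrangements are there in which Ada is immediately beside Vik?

Place the 4 others and the Ada-Vik pair as 5 objects in a line; the pair has 2 internal arrangements.
That gives 2 × 5! = 2 × 120 = 240.

240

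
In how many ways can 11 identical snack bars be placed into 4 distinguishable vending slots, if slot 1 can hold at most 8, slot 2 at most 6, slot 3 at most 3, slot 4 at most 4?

126

Ignoring the caps, the number of non-negative solutions to x_1+…+x_4 = 11 is C(14,3) = 364.
Subtract solutions that violate a single cap (substitute x_i' = x_i − (cap_i+1)): x_1 ≥ 9 gives C(5,3) = 10; x_2 ≥ 7 gives C(7,3) = 35; x_3 ≥ 4 gives C(10,3) = 120; x_4 ≥ 5 gives C(9,3) = 84. Together 249.
Add back pairs where two caps are both exceeded: 0 + 0 + 0 + 1 + 0 + 10 = 11.
By inclusion–exclusion the count is 364 − 249 + 11 = 126.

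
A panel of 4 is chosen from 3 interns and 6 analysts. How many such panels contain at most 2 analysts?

Split by how many analysts are chosen (0 through 2).
Sum: C(6,0)·C(3,4) + C(6,1)·C(3,3) + C(6,2)·C(3,2) = 0 + 6 + 45 = 51.

51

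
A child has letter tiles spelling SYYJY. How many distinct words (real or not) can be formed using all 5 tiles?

20

Letter multiplicities in SYYJY: J×1, S×1, Y×3.
Dividing 5! = 120 by 3! = 6 for the repeated letters gives 20.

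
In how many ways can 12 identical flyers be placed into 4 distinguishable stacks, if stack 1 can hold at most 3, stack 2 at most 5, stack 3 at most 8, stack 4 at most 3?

Without the upper bounds there are C(15,3) = 455 ways to split 12 among 4 stacks.
Subtract solutions that violate a single cap (substitute x_i' = x_i − (cap_i+1)): x_1 ≥ 4 gives C(11,3) = 165; x_2 ≥ 6 gives C(9,3) = 84; x_3 ≥ 9 gives C(6,3) = 20; x_4 ≥ 4 gives C(11,3) = 165. Together 434.
Add back pairs where two caps are both exceeded: 10 + 0 + 35 + 0 + 10 + 0 = 55.
By inclusion–exclusion the count is 455 − 434 + 55 = 76.

76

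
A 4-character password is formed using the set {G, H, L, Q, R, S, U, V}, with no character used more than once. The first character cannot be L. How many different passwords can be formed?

The first character has 8−1 = 7 choices (anything except L).
The remaining 3 characters are filled from the other 7 symbols without repetition: 7 × 6 × 5 = 210.
Total: 7 × 210 = 1470.

1470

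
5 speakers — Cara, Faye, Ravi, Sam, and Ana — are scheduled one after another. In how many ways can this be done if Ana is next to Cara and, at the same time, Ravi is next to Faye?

24

Treat {Ana,Cara} as one block (2 orders) and {Ravi,Faye} as another (2 orders).
That leaves 3 units to arrange: 2 × 2 × 3! = 4 × 6 = 24.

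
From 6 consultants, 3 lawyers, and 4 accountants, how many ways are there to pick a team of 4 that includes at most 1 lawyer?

570

Split by how many lawyers are chosen (0 through 1).
Sum: C(3,0)·C(10,4) + C(3,1)·C(10,3) = 210 + 360 = 570.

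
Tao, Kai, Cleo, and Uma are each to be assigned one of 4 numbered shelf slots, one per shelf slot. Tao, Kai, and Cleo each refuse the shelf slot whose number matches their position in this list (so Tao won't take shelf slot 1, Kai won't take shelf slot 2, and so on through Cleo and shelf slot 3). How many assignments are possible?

11

Let Aᵢ (for i ∈ {1, 2, 3}) be the placements that put person i in their forbidden shelf slot. Any j of these fix j positions, leaving (4−j)! ways to fill the rest, and there are C(3,j) ways to pick which j.
By inclusion–exclusion, the number of valid placements is Σ_{j=0}^{3} (−1)^j C(3,j)·(4−j)!.
Computing: 24 − 18 + 6 − 1 = 11.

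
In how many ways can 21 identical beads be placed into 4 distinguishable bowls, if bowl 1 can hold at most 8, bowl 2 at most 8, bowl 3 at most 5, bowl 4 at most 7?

116

Without the upper bounds there are C(24,3) = 2024 ways to split 21 among 4 bowls.
Subtract solutions that violate a single cap (substitute x_i' = x_i − (cap_i+1)): x_1 ≥ 9 gives C(15,3) = 455; x_2 ≥ 9 gives C(15,3) = 455; x_3 ≥ 6 gives C(18,3) = 816; x_4 ≥ 8 gives C(16,3) = 560. Together 2286.
Add back pairs where two caps are both exceeded: 20 + 84 + 35 + 84 + 35 + 120 = 378.
By inclusion–exclusion the count is 2024 − 2286 + 378 = 116.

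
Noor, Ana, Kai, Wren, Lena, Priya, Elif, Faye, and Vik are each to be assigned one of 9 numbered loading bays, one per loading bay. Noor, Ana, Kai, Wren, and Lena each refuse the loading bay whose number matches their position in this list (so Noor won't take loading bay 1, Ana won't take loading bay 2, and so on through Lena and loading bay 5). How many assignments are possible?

Let Aᵢ (for 1 ≤ i ≤ 5) be the placements that put person i in their forbidden loading bay. Any j of these fix j positions, leaving (9−j)! ways to fill the rest, and there are C(5,j) ways to pick which j.
By inclusion–exclusion, the number of valid placements is Σ_{j=0}^{5} (−1)^j C(5,j)·(9−j)!.
Computing: 362880 − 201600 + 50400 − 7200 + 600 − 24 = 205056.

205056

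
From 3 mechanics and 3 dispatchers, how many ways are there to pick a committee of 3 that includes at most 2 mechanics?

Split by how many mechanics are chosen (0 through 2).
Sum: C(3,0)·C(3,3) + C(3,1)·C(3,2) + C(3,2)·C(3,1) = 1 + 9 + 9 = 19.

19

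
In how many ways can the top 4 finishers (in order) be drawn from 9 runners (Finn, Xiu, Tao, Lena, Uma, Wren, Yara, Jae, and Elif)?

3024

There are 9 choices for 1st place, 8 for 2nd, and so on down to 6 for position 4.
That gives 9 × 8 × 7 × 6 = 3024.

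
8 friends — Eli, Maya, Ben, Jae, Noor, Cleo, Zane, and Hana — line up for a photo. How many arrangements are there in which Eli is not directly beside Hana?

30240

There are 8! = 40320 arrangements in all. If Eli and Hana are adjacent, merging them into one block gives 2·(7)! = 10080 arrangements.
Complementary counting: 40320 − 10080 = 30240.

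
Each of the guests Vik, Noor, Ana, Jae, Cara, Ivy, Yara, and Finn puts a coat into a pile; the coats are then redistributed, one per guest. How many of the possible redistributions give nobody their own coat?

This is the derangement count D_8: permutations of 8 items with no fixed point.
By inclusion–exclusion this is Σ_{j=0}^{8} (−1)^j C(8,j)·(8−j)!.
Computing: 40320 − 40320 + 20160 − 6720 + 1680 − 336 + 56 − 8 + 1 = 14833.

14833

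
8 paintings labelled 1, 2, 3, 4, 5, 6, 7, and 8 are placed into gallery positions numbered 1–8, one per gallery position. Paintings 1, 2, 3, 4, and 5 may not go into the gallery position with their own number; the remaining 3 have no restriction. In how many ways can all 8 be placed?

Let Aᵢ (for 1 ≤ i ≤ 5) be the placements that put painting i in its forbidden gallery position. Any j of these fix j positions, leaving (8−j)! ways to fill the rest, and there are C(5,j) ways to pick which j.
By inclusion–exclusion, the number of valid placements is Σ_{j=0}^{5} (−1)^j C(5,j)·(8−j)!.
Computing: 40320 − 25200 + 7200 − 1200 + 120 − 6 = 21234.

21234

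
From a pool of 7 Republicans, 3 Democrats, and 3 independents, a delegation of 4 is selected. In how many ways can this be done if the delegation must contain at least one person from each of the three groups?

Total 4-person selections from all 13: C(13,4) = 715.
Subtract selections that omit an entire group: no Republicans → C(6,4) = 15; no Democrats → C(10,4) = 210; no independents → C(10,4) = 210.
Add back selections omitting two groups (i.e. drawn from a single group): C(7,4) + C(3,4) + C(3,4) = 35.
By inclusion–exclusion: 715 − 435 + 35 = 315.

315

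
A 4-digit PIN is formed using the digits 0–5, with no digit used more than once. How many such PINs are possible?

With no repetition, fill the 4 digits in order: 6 choices, then 5, down to 3.
That product is 6 × 5 × 4 × 3 = 360.

360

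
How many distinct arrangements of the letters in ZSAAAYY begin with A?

180

With the first slot taken by A, it remains to arrange the other 6 letters (ZSAAYY).
Those 6 letters have A appearing twice and Y appearing twice, giving (6)!/(2!·2!) = 180.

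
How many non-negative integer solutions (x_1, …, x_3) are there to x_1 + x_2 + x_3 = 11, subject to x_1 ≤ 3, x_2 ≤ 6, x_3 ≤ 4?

6

By stars and bars, unrestricted non-negative solutions to x_1+…+x_3 = 11 number C(11+2,2) = 78.
Subtract solutions that violate a single cap (substitute x_i' = x_i − (cap_i+1)): x_1 ≥ 4 gives C(9,2) = 36; x_2 ≥ 7 gives C(6,2) = 15; x_3 ≥ 5 gives C(8,2) = 28. Together 79.
Add back pairs where two caps are both exceeded: 1 + 6 + 0 = 7.
By inclusion–exclusion the count is 78 − 79 + 7 = 6.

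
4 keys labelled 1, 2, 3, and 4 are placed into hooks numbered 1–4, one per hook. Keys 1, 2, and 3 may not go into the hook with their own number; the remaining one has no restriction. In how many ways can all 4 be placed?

11

Let Aᵢ (for i ∈ {1, 2, 3}) be the placements that put key i in its forbidden hook. Any j of these fix j positions, leaving (4−j)! ways to fill the rest, and there are C(3,j) ways to pick which j.
By inclusion–exclusion, the number of valid placements is Σ_{j=0}^{3} (−1)^j C(3,j)·(4−j)!.
Computing: 24 − 18 + 6 − 1 = 11.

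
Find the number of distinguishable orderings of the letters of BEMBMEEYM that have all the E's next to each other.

420

Treat the 3 copies of E as a single block. The multiset to arrange is then {EEE, B, B, M, M, M, Y}, 7 items in all.
That gives (7)!/(3!·2!) = 420 arrangements.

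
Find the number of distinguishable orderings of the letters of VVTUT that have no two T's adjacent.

Total arrangements of VVTUT: 5!/(2!·2!) = 30.
If the two T's are adjacent, glue them into one block, leaving 4 items to arrange: (4)!/(2!) = 12 ways.
Hence 30 − 12 = 18.

18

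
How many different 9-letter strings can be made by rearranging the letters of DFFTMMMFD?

5040

DFFTMMMFD has 9 letters with D appearing twice, F appearing 3 times, and M appearing 3 times.
So there are 9! / (3!·3!·2!) = 5040 distinguishable arrangements.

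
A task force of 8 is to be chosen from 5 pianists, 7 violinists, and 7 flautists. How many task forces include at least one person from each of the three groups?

71589

Total 8-person selections from all 19: C(19,8) = 75582.
Subtract selections that omit an entire group: no pianists → C(14,8) = 3003; no violinists → C(12,8) = 495; no flautists → C(12,8) = 495.
Add back selections omitting two groups (i.e. drawn from a single group): C(5,8) + C(7,8) + C(7,8) = 0.
By inclusion–exclusion: 75582 − 3993 + 0 = 71589.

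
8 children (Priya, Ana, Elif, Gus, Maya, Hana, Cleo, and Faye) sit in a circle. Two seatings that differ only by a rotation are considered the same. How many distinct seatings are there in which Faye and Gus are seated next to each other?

Treat {Faye, Gus} as one unit (2 internal orders) and seat the resulting 7 units around the table: (6)! circular arrangements.
So 2 × (6)! = 2 × 720 = 1440.

1440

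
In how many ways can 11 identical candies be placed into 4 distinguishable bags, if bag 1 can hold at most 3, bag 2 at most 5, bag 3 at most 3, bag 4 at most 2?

10

Without the upper bounds there are C(14,3) = 364 ways to split 11 among 4 bags.
Subtract solutions that violate a single cap (substitute x_i' = x_i − (cap_i+1)): x_1 ≥ 4 gives C(10,3) = 120; x_2 ≥ 6 gives C(8,3) = 56; x_3 ≥ 4 gives C(10,3) = 120; x_4 ≥ 3 gives C(11,3) = 165. Together 461.
Add back pairs where two caps are both exceeded: 4 + 20 + 35 + 4 + 10 + 35 = 108.
Subtract triples: 0 + 0 + 1 + 0 = 1.
By inclusion–exclusion the count is 364 − 461 + 108 − 1 = 10.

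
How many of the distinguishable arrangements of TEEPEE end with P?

5

With the last slot taken by P, it remains to arrange the other 5 letters (TEEEE).
Those 5 letters have E appearing 4 times, giving (5)!/(4!) = 5.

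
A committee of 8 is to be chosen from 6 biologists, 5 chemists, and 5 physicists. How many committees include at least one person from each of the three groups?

With no constraint there are C(16,8) = 12870 possible selections.
Subtract selections that omit an entire group: no biologists → C(10,8) = 45; no chemists → C(11,8) = 165; no physicists → C(11,8) = 165.
Add back selections omitting two groups (i.e. drawn from a single group): C(6,8) + C(5,8) + C(5,8) = 0.
By inclusion–exclusion: 12870 − 375 + 0 = 12495.

12495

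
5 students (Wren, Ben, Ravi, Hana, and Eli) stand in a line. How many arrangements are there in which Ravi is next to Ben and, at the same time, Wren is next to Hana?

24

Treat {Ravi,Ben} as one block (2 orders) and {Wren,Hana} as another (2 orders).
That leaves 3 units to arrange: 2 × 2 × 3! = 4 × 6 = 24.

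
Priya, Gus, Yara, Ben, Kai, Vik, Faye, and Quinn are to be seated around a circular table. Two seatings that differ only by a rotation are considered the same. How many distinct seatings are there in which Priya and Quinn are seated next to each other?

Glue Priya and Quinn into a block (2 internal orders). Seating 7 units around a circle gives (6)! arrangements.
So 2 × (6)! = 2 × 720 = 1440.

1440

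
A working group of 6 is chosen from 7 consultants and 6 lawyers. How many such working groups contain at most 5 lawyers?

Split by how many lawyers are chosen (0 through 5).
Sum: C(6,0)·C(7,6) + C(6,1)·C(7,5) + C(6,2)·C(7,4) + C(6,3)·C(7,3) + C(6,4)·C(7,2) + C(6,5)·C(7,1) = 7 + 126 + 525 + 700 + 315 + 42 = 1715.

1715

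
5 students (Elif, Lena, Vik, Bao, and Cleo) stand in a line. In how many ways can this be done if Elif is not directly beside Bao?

72

There are 5! = 120 arrangements in all. If Elif and Bao are adjacent, merging them into one block gives 2·(4)! = 48 arrangements.
Complementary counting: 120 − 48 = 72.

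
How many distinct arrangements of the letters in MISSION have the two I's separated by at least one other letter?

900

Total arrangements of MISSION: 7!/(2!·2!) = 1260.
Arrangements with the I's together: treat II as one letter, giving (6)!/(2!) = 360.
Hence 1260 − 360 = 900.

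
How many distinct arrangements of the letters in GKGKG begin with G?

6

With the first slot taken by G, it remains to arrange the other 4 letters (KGKG).
Those 4 letters have G appearing twice and K appearing twice, giving (4)!/(2!·2!) = 6.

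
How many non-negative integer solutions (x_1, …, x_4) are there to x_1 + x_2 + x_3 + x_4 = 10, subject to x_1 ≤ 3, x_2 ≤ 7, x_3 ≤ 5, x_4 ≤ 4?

106

Without the upper bounds there are C(13,3) = 286 ways to split 10 among 4 variables.
Subtract solutions that violate a single cap (substitute x_i' = x_i − (cap_i+1)): x_1 ≥ 4 gives C(9,3) = 84; x_2 ≥ 8 gives C(5,3) = 10; x_3 ≥ 6 gives C(7,3) = 35; x_4 ≥ 5 gives C(8,3) = 56. Together 185.
Add back pairs where two caps are both exceeded: 0 + 1 + 4 + 0 + 0 + 0 = 5.
By inclusion–exclusion the count is 286 − 185 + 5 = 106.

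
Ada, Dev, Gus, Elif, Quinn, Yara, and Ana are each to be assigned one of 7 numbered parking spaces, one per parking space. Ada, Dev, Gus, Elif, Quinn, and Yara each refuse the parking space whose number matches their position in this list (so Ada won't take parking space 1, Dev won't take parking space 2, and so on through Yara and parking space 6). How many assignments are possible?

Let Aᵢ (for 1 ≤ i ≤ 6) be the placements that put person i in their forbidden parking space. Any j of these fix j positions, leaving (7−j)! ways to fill the rest, and there are C(6,j) ways to pick which j.
By inclusion–exclusion, the number of valid placements is Σ_{j=0}^{6} (−1)^j C(6,j)·(7−j)!.
Computing: 5040 − 4320 + 1800 − 480 + 90 − 12 + 1 = 2119.

2119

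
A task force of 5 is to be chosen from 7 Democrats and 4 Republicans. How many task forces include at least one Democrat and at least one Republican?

441

Total 5-person selections from all 11: C(11,5) = 462.
Selections missing a whole group: no Democrats → C(4,5) = 0; no Republicans → C(7,5) = 21.
Both groups omitted at once is impossible, so 462 − 21 = 441.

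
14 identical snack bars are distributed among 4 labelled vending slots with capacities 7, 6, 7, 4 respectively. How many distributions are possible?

Ignoring the caps, the number of non-negative solutions to x_1+…+x_4 = 14 is C(17,3) = 680.
Subtract solutions that violate a single cap (substitute x_i' = x_i − (cap_i+1)): x_1 ≥ 8 gives C(9,3) = 84; x_2 ≥ 7 gives C(10,3) = 120; x_3 ≥ 8 gives C(9,3) = 84; x_4 ≥ 5 gives C(12,3) = 220. Together 508.
Add back pairs where two caps are both exceeded: 0 + 0 + 4 + 0 + 10 + 4 = 18.
By inclusion–exclusion the count is 680 − 508 + 18 = 190.

190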